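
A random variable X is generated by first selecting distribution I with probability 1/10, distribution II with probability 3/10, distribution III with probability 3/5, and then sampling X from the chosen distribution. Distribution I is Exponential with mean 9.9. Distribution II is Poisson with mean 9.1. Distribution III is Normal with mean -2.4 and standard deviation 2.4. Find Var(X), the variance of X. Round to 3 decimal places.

Per component, I: μ=9.9, E[X²]=196.02; II: μ=9.1, E[X²]=91.91; III: μ=-2.4, E[X²]=11.52.
E[X] = 0.1·9.9 + 0.3·9.1 + 0.6·-2.4 = 2.28.
E[X²] = 0.1·196.02 + 0.3·91.91 + 0.6·11.52 = 54.087.
Var(X) = E[X²] − (E[X])² = 54.087 − 5.1984 = 48.8886.

48.889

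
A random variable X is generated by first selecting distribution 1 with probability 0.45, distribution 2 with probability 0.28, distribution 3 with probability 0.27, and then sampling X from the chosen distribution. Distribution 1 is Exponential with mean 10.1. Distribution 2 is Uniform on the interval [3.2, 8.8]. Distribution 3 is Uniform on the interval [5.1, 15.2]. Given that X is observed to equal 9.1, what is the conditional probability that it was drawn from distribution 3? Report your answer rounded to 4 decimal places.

0.5963

Likelihoods f(9.1 | ·): 1: 0.0402146; 2: 0; 3: 0.0990099.
Posterior ∝ prior × likelihood. Numerator for 3: 0.27·0.0990099 = 0.0267327.
Normalizing constant: 0.45·0.0402146 + 0.28·0 + 0.27·0.0990099 = 0.0448292.
P(3 | observation) = 0.0267327 / 0.0448292 = 0.596322.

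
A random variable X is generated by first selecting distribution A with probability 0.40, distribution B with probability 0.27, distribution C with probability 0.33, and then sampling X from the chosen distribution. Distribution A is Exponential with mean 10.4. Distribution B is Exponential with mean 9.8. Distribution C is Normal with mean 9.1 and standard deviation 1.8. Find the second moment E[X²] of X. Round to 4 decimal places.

166.7861

For each component E[X²] = Var + (mean)², giving A: 216.32; B: 192.08; C: 86.05.
Overall E[X²] = 0.4·216.32 + 0.27·192.08 + 0.33·86.05 = 166.786.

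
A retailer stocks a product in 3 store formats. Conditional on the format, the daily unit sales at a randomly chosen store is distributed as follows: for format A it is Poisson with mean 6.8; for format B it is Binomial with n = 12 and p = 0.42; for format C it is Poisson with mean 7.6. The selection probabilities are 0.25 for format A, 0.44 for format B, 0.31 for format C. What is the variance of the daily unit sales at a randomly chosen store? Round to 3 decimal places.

Per component, A: μ=6.8, E[X²]=53.04; B: μ=5.04, E[X²]=28.3248; C: μ=7.6, E[X²]=65.36.
E[X] = 0.25·6.8 + 0.44·5.04 + 0.31·7.6 = 6.2736.
E[X²] = 0.25·53.04 + 0.44·28.3248 + 0.31·65.36 = 45.9845.
Var(X) = E[X²] − (E[X])² = 45.9845 − 39.3581 = 6.62646.

6.626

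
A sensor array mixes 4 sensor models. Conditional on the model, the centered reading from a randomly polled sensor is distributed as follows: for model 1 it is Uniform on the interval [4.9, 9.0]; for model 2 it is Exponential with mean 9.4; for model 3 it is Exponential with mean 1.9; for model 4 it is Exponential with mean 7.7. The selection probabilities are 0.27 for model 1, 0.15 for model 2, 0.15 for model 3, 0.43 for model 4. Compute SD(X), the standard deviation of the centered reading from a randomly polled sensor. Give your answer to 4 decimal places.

6.6807

Per component, 1: μ=6.95, E[X²]=49.7033; 2: μ=9.4, E[X²]=176.72; 3: μ=1.9, E[X²]=7.22; 4: μ=7.7, E[X²]=118.58.
E[X] = 0.27·6.95 + 0.15·9.4 + 0.15·1.9 + 0.43·7.7 = 6.8825.
E[X²] = 0.27·49.7033 + 0.15·176.72 + 0.15·7.22 + 0.43·118.58 = 92.0003.
Var(X) = E[X²] − (E[X])² = 92.0003 − 47.3688 = 44.6315.
SD(X) = √44.6315 = 6.68068.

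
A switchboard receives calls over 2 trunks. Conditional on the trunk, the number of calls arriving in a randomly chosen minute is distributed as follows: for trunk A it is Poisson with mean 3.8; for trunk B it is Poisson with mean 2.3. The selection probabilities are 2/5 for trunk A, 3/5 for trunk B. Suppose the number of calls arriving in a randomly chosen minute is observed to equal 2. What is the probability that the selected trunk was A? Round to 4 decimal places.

Likelihoods P(X=2 | ·): A: 0.161517; B: 0.265185.
Posterior ∝ prior × likelihood. Numerator for A: 0.4·0.161517 = 0.0646068.
Normalizing constant: 0.4·0.161517 + 0.6·0.265185 = 0.223718.
P(A | observation) = 0.0646068 / 0.223718 = 0.288787.

0.2888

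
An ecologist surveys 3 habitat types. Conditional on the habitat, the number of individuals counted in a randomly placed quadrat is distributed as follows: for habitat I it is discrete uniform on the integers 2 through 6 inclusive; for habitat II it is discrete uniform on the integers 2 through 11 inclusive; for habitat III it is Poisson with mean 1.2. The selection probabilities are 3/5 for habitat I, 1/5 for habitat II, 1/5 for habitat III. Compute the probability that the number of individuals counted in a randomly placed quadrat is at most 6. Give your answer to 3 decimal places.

0.900

Conditional on each habitat, P(X ≤ 6): I: 1; II: 0.5; III: 0.999749.
By total probability, P(X ≤ 6) = 0.6·1 + 0.2·0.5 + 0.2·0.999749 = 0.89995.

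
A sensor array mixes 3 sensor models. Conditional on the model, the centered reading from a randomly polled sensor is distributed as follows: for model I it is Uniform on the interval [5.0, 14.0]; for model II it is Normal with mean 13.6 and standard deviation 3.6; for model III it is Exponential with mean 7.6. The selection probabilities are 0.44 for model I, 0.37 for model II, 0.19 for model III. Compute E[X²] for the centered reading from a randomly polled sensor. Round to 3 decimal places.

137.859

For each component E[X²] = Var + (mean)², giving I: 97; II: 197.92; III: 115.52.
Overall E[X²] = 0.44·97 + 0.37·197.92 + 0.19·115.52 = 137.859.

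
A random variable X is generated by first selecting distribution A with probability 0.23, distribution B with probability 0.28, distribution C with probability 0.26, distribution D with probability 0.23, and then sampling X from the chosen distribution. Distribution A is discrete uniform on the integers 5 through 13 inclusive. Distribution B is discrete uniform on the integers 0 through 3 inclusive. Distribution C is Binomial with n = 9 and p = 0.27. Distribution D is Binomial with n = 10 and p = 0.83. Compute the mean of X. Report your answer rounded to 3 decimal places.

5.031

Component means — A: 9; B: 1.5; C: 2.43; D: 8.3.
E[X] = 0.23·9 + 0.28·1.5 + 0.26·2.43 + 0.23·8.3 = 5.0308.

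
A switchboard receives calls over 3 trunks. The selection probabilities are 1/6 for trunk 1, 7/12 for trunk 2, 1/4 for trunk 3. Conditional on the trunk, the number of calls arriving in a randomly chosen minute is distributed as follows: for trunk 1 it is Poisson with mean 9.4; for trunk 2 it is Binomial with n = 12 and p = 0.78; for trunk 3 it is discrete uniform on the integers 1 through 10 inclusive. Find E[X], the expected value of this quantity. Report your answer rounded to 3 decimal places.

8.402

Component means — 1: 9.4; 2: 9.36; 3: 5.5.
E[X] = 0.166667·9.4 + 0.583333·9.36 + 0.25·5.5 = 8.40167.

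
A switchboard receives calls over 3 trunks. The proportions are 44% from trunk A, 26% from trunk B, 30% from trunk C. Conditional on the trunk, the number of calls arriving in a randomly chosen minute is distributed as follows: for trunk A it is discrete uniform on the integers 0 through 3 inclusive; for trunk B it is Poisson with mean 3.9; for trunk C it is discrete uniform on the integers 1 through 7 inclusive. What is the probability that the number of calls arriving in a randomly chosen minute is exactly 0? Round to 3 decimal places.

Conditional on each trunk, P(X = 0): A: 0.25; B: 0.0202419; C: 0.
By total probability, P(X = 0) = 0.44·0.25 + 0.26·0.0202419 + 0.3·0 = 0.115263.

0.115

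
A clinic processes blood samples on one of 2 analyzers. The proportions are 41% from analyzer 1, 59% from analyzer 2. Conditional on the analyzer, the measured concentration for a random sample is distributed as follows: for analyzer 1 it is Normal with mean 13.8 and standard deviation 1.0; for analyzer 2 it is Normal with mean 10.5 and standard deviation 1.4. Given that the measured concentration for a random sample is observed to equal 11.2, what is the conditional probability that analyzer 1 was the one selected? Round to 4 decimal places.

0.0362

Likelihoods f(11.2 | ·): 1: 0.013583; 2: 0.251475.
Posterior ∝ prior × likelihood. Numerator for 1: 0.41·0.013583 = 0.00556902.
Normalizing constant: 0.41·0.013583 + 0.59·0.251475 = 0.153939.
P(1 | observation) = 0.00556902 / 0.153939 = 0.0361767.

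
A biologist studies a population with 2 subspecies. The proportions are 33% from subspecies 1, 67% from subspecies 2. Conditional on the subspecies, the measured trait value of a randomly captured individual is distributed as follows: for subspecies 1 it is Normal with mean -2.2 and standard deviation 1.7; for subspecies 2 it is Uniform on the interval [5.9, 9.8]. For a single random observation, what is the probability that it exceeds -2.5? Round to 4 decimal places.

Conditional on each subspecies, P(X > -2.5): 1: 0.570038; 2: 1.
By total probability, P(X > -2.5) = 0.33·0.570038 + 0.67·1 = 0.858112.

0.8581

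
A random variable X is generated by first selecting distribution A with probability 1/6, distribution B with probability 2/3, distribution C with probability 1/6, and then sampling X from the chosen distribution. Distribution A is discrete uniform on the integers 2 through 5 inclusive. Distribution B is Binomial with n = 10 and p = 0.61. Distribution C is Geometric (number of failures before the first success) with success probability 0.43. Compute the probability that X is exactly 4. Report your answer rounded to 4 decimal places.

0.1174

Conditional on each component, P(X = 4): A: 0.25; B: 0.102312; C: 0.0453908.
By total probability, P(X = 4) = 0.166667·0.25 + 0.666667·0.102312 + 0.166667·0.0453908 = 0.11744.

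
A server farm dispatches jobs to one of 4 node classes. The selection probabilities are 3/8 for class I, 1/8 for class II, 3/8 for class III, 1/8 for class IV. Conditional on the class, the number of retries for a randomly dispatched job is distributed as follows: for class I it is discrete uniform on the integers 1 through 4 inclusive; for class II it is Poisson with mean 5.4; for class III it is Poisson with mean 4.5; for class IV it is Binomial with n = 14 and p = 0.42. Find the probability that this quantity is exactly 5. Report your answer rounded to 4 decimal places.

0.1100

Conditional on each class, P(X = 5): I: 0; II: 0.172821; III: 0.170827; IV: 0.19434.
By total probability, P(X = 5) = 0.375·0 + 0.125·0.172821 + 0.375·0.170827 + 0.125·0.19434 = 0.109955.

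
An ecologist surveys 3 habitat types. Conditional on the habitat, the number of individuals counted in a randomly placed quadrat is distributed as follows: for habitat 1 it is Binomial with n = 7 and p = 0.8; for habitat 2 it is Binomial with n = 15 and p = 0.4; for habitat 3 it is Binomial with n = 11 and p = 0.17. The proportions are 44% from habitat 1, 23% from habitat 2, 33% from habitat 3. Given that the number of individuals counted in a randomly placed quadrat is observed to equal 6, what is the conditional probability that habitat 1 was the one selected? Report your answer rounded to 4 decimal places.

0.7673

Likelihoods P(X=6 | ·): 1: 0.367002; 2: 0.206598; 3: 0.00439264.
Posterior ∝ prior × likelihood. Numerator for 1: 0.44·0.367002 = 0.161481.
Normalizing constant: 0.44·0.367002 + 0.23·0.206598 + 0.33·0.00439264 = 0.210448.
P(1 | observation) = 0.161481 / 0.210448 = 0.76732.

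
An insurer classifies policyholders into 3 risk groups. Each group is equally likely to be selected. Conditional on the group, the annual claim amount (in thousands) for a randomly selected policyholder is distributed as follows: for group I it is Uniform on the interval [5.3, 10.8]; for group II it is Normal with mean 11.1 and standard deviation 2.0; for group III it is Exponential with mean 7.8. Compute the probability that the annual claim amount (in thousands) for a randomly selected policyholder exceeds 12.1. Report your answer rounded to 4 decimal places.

Conditional on each group, P(X > 12.1): I: 0; II: 0.308538; III: 0.211976.
By total probability, P(X > 12.1) = 0.333333·0 + 0.333333·0.308538 + 0.333333·0.211976 = 0.173505.

0.1735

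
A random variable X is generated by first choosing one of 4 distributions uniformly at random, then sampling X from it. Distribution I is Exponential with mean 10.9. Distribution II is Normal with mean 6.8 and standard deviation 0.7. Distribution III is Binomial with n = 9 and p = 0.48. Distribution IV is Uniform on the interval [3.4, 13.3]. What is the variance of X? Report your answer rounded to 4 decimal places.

Per component, I: μ=10.9, E[X²]=237.62; II: μ=6.8, E[X²]=46.73; III: μ=4.32, E[X²]=20.9088; IV: μ=8.35, E[X²]=77.89.
E[X] = 0.25·10.9 + 0.25·6.8 + 0.25·4.32 + 0.25·8.35 = 7.5925.
E[X²] = 0.25·237.62 + 0.25·46.73 + 0.25·20.9088 + 0.25·77.89 = 95.7872.
Var(X) = E[X²] − (E[X])² = 95.7872 − 57.6461 = 38.1411.

38.1411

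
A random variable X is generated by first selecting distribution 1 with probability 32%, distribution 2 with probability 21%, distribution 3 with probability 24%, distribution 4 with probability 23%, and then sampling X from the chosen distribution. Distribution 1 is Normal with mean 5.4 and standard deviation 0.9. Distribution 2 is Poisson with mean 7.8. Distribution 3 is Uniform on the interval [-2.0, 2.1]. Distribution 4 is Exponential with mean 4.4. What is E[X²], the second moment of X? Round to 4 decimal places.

For each component E[X²] = Var + (mean)², giving 1: 29.97; 2: 68.64; 3: 1.40333; 4: 38.72.
Overall E[X²] = 0.32·29.97 + 0.21·68.64 + 0.24·1.40333 + 0.23·38.72 = 33.2472.

33.2472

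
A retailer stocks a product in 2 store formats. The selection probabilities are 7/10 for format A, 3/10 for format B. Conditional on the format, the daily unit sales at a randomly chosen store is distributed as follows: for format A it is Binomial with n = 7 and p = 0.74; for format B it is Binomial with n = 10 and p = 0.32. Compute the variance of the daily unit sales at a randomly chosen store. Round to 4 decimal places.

2.4188

Per component, A: μ=5.18, E[X²]=28.1792; B: μ=3.2, E[X²]=12.416.
E[X] = 0.7·5.18 + 0.3·3.2 = 4.586.
E[X²] = 0.7·28.1792 + 0.3·12.416 = 23.4502.
Var(X) = E[X²] − (E[X])² = 23.4502 − 21.0314 = 2.41884.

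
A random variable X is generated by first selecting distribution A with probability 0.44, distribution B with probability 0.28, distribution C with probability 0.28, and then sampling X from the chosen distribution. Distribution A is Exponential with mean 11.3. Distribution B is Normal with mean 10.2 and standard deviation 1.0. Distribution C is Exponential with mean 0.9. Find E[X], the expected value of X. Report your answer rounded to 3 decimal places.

Component means — A: 11.3; B: 10.2; C: 0.9.
E[X] = 0.44·11.3 + 0.28·10.2 + 0.28·0.9 = 8.08.

8.080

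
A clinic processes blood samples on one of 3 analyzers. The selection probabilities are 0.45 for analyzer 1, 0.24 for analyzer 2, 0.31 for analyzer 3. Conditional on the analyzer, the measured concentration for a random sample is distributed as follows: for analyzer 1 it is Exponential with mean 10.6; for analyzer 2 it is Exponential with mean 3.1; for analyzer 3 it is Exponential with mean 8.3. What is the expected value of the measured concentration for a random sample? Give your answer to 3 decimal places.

Component means — 1: 10.6; 2: 3.1; 3: 8.3.
E[X] = 0.45·10.6 + 0.24·3.1 + 0.31·8.3 = 8.087.

8.087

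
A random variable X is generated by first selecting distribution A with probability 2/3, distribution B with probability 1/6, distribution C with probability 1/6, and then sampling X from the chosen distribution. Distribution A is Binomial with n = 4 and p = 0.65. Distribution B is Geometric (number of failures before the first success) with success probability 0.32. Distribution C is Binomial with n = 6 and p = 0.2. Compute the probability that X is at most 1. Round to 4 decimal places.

Conditional on each component, P(X ≤ 1): A: 0.126481; B: 0.5376; C: 0.65536.
By total probability, P(X ≤ 1) = 0.666667·0.126481 + 0.166667·0.5376 + 0.166667·0.65536 = 0.283147.

0.2831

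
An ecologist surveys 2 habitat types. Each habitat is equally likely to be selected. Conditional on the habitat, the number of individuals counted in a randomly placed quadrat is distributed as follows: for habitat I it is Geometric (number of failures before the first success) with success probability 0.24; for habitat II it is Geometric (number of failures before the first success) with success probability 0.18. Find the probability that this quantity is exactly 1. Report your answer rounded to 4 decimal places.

Conditional on each habitat, P(X = 1): I: 0.1824; II: 0.1476.
By total probability, P(X = 1) = 0.5·0.1824 + 0.5·0.1476 = 0.165.

0.1650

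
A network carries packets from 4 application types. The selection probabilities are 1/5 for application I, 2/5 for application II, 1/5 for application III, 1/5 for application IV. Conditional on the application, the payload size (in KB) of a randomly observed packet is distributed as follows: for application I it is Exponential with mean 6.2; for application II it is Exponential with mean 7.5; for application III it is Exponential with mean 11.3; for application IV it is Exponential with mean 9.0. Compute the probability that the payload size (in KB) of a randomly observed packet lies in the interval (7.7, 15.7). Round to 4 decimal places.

Conditional on each application, P(7.7 < X < 15.7): I: 0.209345; II: 0.234923; III: 0.256671; IV: 0.250305.
By total probability, P(7.7 < X < 15.7) = 0.2·0.209345 + 0.4·0.234923 + 0.2·0.256671 + 0.2·0.250305 = 0.237234.

0.2372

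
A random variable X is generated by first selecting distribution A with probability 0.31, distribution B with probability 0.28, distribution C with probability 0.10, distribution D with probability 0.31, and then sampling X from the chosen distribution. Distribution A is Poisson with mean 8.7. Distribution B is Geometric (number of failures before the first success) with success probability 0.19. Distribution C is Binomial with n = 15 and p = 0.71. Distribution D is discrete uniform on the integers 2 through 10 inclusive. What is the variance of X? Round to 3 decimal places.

15.957

Per component, A: μ=8.7, E[X²]=84.39; B: μ=4.26316, E[X²]=40.6122; C: μ=10.65, E[X²]=116.511; D: μ=6, E[X²]=42.6667.
E[X] = 0.31·8.7 + 0.28·4.26316 + 0.1·10.65 + 0.31·6 = 6.81568.
E[X²] = 0.31·84.39 + 0.28·40.6122 + 0.1·116.511 + 0.31·42.6667 = 62.4101.
Var(X) = E[X²] − (E[X])² = 62.4101 − 46.4536 = 15.9565.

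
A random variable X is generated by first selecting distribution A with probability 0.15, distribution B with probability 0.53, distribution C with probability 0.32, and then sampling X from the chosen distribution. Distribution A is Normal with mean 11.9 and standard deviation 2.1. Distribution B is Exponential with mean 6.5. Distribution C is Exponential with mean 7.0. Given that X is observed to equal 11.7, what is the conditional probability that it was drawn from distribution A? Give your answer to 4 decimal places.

0.5624

Likelihoods f(11.7 | ·): A: 0.189113; B: 0.0254306; C: 0.026854.
Posterior ∝ prior × likelihood. Numerator for A: 0.15·0.189113 = 0.0283669.
Normalizing constant: 0.15·0.189113 + 0.53·0.0254306 + 0.32·0.026854 = 0.0504384.
P(A | observation) = 0.0283669 / 0.0504384 = 0.562407.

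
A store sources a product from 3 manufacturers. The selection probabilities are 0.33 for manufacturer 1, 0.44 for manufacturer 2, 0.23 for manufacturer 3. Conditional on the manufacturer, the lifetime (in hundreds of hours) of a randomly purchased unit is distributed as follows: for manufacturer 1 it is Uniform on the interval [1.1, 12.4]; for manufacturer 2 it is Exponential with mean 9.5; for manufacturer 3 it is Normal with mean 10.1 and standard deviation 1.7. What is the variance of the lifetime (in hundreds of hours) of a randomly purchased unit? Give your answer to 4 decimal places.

45.8725

Per component, 1: μ=6.75, E[X²]=56.2033; 2: μ=9.5, E[X²]=180.5; 3: μ=10.1, E[X²]=104.9.
E[X] = 0.33·6.75 + 0.44·9.5 + 0.23·10.1 = 8.7305.
E[X²] = 0.33·56.2033 + 0.44·180.5 + 0.23·104.9 = 122.094.
Var(X) = E[X²] − (E[X])² = 122.094 − 76.2216 = 45.8725.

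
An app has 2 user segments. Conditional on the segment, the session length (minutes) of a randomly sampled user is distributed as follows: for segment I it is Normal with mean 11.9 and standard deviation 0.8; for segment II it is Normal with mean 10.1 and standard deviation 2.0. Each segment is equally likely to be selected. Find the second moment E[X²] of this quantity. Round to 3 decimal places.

124.130

For each component E[X²] = Var + (mean)², giving I: 142.25; II: 106.01.
Overall E[X²] = 0.5·142.25 + 0.5·106.01 = 124.13.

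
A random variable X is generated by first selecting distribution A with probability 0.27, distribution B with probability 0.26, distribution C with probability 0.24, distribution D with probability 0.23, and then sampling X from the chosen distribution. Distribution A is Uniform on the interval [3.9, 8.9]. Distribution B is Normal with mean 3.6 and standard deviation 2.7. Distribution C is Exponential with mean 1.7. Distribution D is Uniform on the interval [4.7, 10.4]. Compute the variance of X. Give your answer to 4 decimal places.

8.8855

Per component, A: μ=6.4, E[X²]=43.0433; B: μ=3.6, E[X²]=20.25; C: μ=1.7, E[X²]=5.78; D: μ=7.55, E[X²]=59.71.
E[X] = 0.27·6.4 + 0.26·3.6 + 0.24·1.7 + 0.23·7.55 = 4.8085.
E[X²] = 0.27·43.0433 + 0.26·20.25 + 0.24·5.78 + 0.23·59.71 = 32.0072.
Var(X) = E[X²] − (E[X])² = 32.0072 − 23.1217 = 8.88553.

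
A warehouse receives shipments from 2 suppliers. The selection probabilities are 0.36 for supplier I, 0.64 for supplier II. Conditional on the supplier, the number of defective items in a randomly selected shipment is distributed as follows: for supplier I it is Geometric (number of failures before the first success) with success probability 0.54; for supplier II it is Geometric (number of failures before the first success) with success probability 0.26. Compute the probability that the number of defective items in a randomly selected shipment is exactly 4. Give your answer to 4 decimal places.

Conditional on each supplier, P(X = 4): I: 0.0241783; II: 0.0779651.
By total probability, P(X = 4) = 0.36·0.0241783 + 0.64·0.0779651 = 0.0586018.

0.0586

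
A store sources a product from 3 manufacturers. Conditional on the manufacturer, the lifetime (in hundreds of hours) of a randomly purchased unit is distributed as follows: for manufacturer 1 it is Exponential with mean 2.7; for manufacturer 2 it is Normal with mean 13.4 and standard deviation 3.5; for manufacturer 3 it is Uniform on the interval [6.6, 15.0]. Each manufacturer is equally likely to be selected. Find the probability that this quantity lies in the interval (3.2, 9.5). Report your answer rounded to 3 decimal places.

Conditional on each manufacturer, P(3.2 < X < 9.5): 1: 0.276046; 2: 0.130796; 3: 0.345238.
By total probability, P(3.2 < X < 9.5) = 0.333333·0.276046 + 0.333333·0.130796 + 0.333333·0.345238 = 0.250693.

0.251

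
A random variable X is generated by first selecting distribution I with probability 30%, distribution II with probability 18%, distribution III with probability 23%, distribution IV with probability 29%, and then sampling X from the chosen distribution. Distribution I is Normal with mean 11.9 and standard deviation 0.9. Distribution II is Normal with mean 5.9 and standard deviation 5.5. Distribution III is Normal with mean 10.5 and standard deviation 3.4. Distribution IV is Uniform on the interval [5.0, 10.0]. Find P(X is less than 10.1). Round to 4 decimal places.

0.5410

Conditional on each component, P(X < 10.1): I: 0.0227501; II: 0.777458; III: 0.453174; IV: 1.
By total probability, P(X < 10.1) = 0.3·0.0227501 + 0.18·0.777458 + 0.23·0.453174 + 0.29·1 = 0.540997.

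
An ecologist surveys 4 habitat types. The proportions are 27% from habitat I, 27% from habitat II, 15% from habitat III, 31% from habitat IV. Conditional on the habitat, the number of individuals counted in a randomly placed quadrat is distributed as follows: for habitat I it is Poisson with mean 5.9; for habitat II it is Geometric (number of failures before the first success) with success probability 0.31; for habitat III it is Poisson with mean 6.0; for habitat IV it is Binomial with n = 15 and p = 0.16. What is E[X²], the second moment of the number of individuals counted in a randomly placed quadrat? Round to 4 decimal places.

22.9785

For each component E[X²] = Var + (mean)², giving I: 40.71; II: 12.1342; III: 42; IV: 7.776.
Overall E[X²] = 0.27·40.71 + 0.27·12.1342 + 0.15·42 + 0.31·7.776 = 22.9785.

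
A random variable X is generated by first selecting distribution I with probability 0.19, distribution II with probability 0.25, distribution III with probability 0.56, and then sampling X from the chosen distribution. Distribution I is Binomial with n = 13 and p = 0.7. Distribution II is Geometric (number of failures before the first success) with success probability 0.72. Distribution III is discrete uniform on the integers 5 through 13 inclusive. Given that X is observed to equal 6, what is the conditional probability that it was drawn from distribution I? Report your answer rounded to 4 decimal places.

0.1187

Likelihoods P(X=6 | ·): I: 0.0441524; II: 0.000346961; III: 0.111111.
Posterior ∝ prior × likelihood. Numerator for I: 0.19·0.0441524 = 0.00838896.
Normalizing constant: 0.19·0.0441524 + 0.25·0.000346961 + 0.56·0.111111 = 0.0706979.
P(I | observation) = 0.00838896 / 0.0706979 = 0.118659.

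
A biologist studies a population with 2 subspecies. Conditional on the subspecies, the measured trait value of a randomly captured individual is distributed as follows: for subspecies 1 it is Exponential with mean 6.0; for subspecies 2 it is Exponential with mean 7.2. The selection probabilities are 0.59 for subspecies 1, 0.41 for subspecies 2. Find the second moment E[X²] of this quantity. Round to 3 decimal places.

84.989

For each component E[X²] = Var + (mean)², giving 1: 72; 2: 103.68.
Overall E[X²] = 0.59·72 + 0.41·103.68 = 84.9888.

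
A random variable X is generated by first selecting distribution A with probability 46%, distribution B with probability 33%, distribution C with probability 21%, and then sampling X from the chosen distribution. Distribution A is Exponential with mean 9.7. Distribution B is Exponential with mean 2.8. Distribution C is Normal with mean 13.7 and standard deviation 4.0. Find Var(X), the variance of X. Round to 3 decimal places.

66.235

Per component, A: μ=9.7, E[X²]=188.18; B: μ=2.8, E[X²]=15.68; C: μ=13.7, E[X²]=203.69.
E[X] = 0.46·9.7 + 0.33·2.8 + 0.21·13.7 = 8.263.
E[X²] = 0.46·188.18 + 0.33·15.68 + 0.21·203.69 = 134.512.
Var(X) = E[X²] − (E[X])² = 134.512 − 68.2772 = 66.2349.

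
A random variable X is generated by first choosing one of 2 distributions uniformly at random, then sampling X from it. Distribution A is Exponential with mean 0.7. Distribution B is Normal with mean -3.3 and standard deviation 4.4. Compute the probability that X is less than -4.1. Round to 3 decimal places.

Conditional on each component, P(X < -4.1): A: 0; B: 0.427863.
By total probability, P(X < -4.1) = 0.5·0 + 0.5·0.427863 = 0.213931.

0.214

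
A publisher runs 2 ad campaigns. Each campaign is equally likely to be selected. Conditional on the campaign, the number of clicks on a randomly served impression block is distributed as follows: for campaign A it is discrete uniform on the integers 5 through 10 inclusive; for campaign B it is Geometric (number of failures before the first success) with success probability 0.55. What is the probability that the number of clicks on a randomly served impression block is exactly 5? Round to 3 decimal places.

Conditional on each campaign, P(X = 5): A: 0.166667; B: 0.010149.
By total probability, P(X = 5) = 0.5·0.166667 + 0.5·0.010149 = 0.0884079.

0.088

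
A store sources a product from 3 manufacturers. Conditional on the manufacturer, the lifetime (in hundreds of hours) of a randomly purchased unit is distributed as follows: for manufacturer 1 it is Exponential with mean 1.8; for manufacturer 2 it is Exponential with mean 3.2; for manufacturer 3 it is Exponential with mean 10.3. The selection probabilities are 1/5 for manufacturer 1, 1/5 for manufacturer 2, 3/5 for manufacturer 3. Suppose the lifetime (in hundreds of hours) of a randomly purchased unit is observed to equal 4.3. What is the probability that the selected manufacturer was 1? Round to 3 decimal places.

0.157

Likelihoods f(4.3 | ·): 1: 0.050962; 2: 0.0815205; 3: 0.0639522.
Posterior ∝ prior × likelihood. Numerator for 1: 0.2·0.050962 = 0.0101924.
Normalizing constant: 0.2·0.050962 + 0.2·0.0815205 + 0.6·0.0639522 = 0.0648678.
P(1 | observation) = 0.0101924 / 0.0648678 = 0.157126.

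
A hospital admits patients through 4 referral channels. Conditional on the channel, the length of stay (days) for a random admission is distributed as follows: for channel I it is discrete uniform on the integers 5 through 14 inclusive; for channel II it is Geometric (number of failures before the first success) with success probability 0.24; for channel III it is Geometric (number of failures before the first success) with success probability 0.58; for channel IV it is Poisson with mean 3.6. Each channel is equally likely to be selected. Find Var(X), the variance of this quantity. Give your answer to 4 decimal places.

Per component, I: μ=9.5, E[X²]=98.5; II: μ=3.16667, E[X²]=23.2222; III: μ=0.724138, E[X²]=1.77289; IV: μ=3.6, E[X²]=16.56.
E[X] = 0.25·9.5 + 0.25·3.16667 + 0.25·0.724138 + 0.25·3.6 = 4.2477.
E[X²] = 0.25·98.5 + 0.25·23.2222 + 0.25·1.77289 + 0.25·16.56 = 35.0138.
Var(X) = E[X²] − (E[X])² = 35.0138 − 18.043 = 16.9708.

16.9708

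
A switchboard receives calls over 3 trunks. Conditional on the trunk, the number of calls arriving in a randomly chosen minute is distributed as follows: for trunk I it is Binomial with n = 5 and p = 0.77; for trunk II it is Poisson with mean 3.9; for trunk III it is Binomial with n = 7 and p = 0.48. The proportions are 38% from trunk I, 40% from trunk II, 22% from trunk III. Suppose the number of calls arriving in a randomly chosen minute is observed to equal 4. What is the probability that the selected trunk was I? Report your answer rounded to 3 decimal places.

0.531

Likelihoods P(X=4 | ·): I: 0.40426; II: 0.195119; III: 0.261242.
Posterior ∝ prior × likelihood. Numerator for I: 0.38·0.40426 = 0.153619.
Normalizing constant: 0.38·0.40426 + 0.4·0.195119 + 0.22·0.261242 = 0.289139.
P(I | observation) = 0.153619 / 0.289139 = 0.531296.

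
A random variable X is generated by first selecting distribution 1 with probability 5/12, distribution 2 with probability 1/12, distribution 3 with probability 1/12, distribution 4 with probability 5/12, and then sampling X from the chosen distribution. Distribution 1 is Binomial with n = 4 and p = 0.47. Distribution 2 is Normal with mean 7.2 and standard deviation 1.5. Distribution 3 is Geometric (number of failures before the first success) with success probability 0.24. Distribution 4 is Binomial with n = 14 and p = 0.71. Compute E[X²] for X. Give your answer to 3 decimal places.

For each component E[X²] = Var + (mean)², giving 1: 4.5308; 2: 54.09; 3: 23.2222; 4: 101.686.
Overall E[X²] = 0.416667·4.5308 + 0.0833333·54.09 + 0.0833333·23.2222 + 0.416667·101.686 = 50.6998.

50.700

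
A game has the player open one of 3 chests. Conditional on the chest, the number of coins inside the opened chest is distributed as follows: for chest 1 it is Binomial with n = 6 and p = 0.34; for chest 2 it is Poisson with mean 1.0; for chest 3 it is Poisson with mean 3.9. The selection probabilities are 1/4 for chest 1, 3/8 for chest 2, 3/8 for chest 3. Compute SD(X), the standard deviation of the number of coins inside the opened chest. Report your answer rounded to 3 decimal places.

1.945

Per component, 1: μ=2.04, E[X²]=5.508; 2: μ=1, E[X²]=2; 3: μ=3.9, E[X²]=19.11.
E[X] = 0.25·2.04 + 0.375·1 + 0.375·3.9 = 2.3475.
E[X²] = 0.25·5.508 + 0.375·2 + 0.375·19.11 = 9.29325.
Var(X) = E[X²] − (E[X])² = 9.29325 − 5.51076 = 3.78249.
SD(X) = √3.78249 = 1.94486.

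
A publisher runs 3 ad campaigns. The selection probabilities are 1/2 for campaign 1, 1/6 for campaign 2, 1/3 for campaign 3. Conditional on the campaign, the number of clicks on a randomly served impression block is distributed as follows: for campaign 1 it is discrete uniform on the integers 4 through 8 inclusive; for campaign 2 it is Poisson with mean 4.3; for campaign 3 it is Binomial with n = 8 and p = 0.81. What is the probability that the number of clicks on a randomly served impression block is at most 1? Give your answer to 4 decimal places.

0.0120

Conditional on each campaign, P(X ≤ 1): 1: 0; 2: 0.0719134; 3: 5.96212e-05.
By total probability, P(X ≤ 1) = 0.5·0 + 0.166667·0.0719134 + 0.333333·5.96212e-05 = 0.0120054.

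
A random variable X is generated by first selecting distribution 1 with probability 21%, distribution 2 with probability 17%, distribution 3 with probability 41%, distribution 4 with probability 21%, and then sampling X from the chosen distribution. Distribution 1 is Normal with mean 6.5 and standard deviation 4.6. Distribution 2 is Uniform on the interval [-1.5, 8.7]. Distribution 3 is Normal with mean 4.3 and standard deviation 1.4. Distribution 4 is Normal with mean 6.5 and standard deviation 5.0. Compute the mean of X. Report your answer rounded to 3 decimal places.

5.105

Component means — 1: 6.5; 2: 3.6; 3: 4.3; 4: 6.5.
E[X] = 0.21·6.5 + 0.17·3.6 + 0.41·4.3 + 0.21·6.5 = 5.105.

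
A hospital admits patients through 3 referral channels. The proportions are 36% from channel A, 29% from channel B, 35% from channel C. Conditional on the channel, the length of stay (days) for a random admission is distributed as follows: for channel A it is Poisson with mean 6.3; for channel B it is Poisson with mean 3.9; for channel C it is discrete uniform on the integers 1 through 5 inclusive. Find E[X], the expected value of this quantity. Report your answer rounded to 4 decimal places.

Component means — A: 6.3; B: 3.9; C: 3.
E[X] = 0.36·6.3 + 0.29·3.9 + 0.35·3 = 4.449.

4.4490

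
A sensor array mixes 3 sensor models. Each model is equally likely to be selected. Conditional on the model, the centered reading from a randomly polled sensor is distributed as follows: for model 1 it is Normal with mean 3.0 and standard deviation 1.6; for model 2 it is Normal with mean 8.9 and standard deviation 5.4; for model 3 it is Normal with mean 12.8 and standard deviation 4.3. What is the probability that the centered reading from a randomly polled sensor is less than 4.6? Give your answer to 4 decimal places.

0.3608

Conditional on each model, P(X < 4.6): 1: 0.841345; 2: 0.21293; 3: 0.0282618.
By total probability, P(X < 4.6) = 0.333333·0.841345 + 0.333333·0.21293 + 0.333333·0.0282618 = 0.360845.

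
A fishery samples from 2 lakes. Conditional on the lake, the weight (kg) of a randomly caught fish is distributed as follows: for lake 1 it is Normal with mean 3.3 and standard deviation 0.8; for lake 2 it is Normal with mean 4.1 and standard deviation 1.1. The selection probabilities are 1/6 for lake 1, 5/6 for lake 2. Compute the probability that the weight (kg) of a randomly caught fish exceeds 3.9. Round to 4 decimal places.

Conditional on each lake, P(X > 3.9): 1: 0.226627; 2: 0.572137.
By total probability, P(X > 3.9) = 0.166667·0.226627 + 0.833333·0.572137 = 0.514552.

0.5146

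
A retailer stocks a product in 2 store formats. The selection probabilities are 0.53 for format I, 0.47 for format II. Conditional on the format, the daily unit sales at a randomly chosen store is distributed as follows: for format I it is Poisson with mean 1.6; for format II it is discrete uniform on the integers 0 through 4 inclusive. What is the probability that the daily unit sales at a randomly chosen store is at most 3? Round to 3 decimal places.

0.864

Conditional on each format, P(X ≤ 3): I: 0.921187; II: 0.8.
By total probability, P(X ≤ 3) = 0.53·0.921187 + 0.47·0.8 = 0.864229.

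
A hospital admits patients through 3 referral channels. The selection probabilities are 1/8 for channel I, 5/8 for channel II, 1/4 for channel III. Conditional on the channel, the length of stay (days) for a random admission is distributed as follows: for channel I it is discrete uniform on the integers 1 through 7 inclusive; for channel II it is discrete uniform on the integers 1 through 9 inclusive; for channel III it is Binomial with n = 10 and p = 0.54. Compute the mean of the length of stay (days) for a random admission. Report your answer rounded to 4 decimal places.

4.9750

Component means — I: 4; II: 5; III: 5.4.
E[X] = 0.125·4 + 0.625·5 + 0.25·5.4 = 4.975.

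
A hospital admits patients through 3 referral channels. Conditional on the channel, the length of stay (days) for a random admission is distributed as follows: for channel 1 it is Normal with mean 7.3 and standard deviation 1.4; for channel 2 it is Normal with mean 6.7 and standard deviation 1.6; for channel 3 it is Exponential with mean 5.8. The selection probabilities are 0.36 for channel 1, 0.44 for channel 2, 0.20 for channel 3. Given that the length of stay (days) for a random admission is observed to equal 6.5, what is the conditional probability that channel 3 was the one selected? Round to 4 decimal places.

Likelihoods f(6.5 | ·): 1: 0.242034; 2: 0.247399; 3: 0.0562164.
Posterior ∝ prior × likelihood. Numerator for 3: 0.2·0.0562164 = 0.0112433.
Normalizing constant: 0.36·0.242034 + 0.44·0.247399 + 0.2·0.0562164 = 0.207231.
P(3 | observation) = 0.0112433 / 0.207231 = 0.0542548.

0.0543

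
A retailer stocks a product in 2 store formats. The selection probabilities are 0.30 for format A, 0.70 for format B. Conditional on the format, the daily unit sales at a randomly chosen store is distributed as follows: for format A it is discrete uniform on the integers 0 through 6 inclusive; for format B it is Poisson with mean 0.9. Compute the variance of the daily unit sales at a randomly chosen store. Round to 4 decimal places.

2.7561

Per component, A: μ=3, E[X²]=13; B: μ=0.9, E[X²]=1.71.
E[X] = 0.3·3 + 0.7·0.9 = 1.53.
E[X²] = 0.3·13 + 0.7·1.71 = 5.097.
Var(X) = E[X²] − (E[X])² = 5.097 − 2.3409 = 2.7561.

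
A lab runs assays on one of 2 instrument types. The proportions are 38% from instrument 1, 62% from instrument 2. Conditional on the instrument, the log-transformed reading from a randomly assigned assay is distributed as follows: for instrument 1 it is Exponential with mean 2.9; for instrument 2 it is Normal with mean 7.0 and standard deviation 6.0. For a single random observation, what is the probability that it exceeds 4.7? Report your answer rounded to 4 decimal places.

Conditional on each instrument, P(X > 4.7): 1: 0.197762; 2: 0.649264.
By total probability, P(X > 4.7) = 0.38·0.197762 + 0.62·0.649264 = 0.477693.

0.4777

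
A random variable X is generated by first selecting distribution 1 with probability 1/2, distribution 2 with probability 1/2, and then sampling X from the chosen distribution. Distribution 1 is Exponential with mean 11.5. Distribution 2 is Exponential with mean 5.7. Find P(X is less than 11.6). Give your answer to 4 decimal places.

Conditional on each component, P(X < 11.6): 1: 0.635306; 2: 0.869331.
By total probability, P(X < 11.6) = 0.5·0.635306 + 0.5·0.869331 = 0.752318.

0.7523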